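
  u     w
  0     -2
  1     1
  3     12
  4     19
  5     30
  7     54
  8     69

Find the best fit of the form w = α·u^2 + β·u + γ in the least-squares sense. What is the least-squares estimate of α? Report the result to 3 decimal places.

Compute the Gram sums: Σu^2·u^2 = 7460, Σu^2·u = 1072, Σu^2 = 164, Σu·u = 164, Σu = 28, Σ1 = 7.
For Xᵀw: Σu^2·w = 8225, Σu·w = 1193, Σw = 183.
So XᵀX·[α, β, γ]ᵀ = Xᵀw: [[7460, 1072, 164]; [1072, 164, 28]; [164, 28, 7]]·[α, β, γ]ᵀ = [8225, 1193, 183]ᵀ.
Solving the 3×3 system (Gaussian elimination) gives α = 1747/2028, β = 4003/2028, γ = -327/169.

α = 0.861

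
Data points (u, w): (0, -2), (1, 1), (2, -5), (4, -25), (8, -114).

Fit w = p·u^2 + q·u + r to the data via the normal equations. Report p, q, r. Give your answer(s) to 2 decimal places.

p = -2.06, q = 2.36, r = -1.03

Forming MᵀM = [[4369, 585, 85]; [585, 85, 15]; [85, 15, 5]] and Mᵀw = [-7715, -1021, -145]ᵀ gives MᵀM·[p, q, r]ᵀ = Mᵀw.
Row-reducing yields p = -831/403, q = 4759/2015, r = -67/65.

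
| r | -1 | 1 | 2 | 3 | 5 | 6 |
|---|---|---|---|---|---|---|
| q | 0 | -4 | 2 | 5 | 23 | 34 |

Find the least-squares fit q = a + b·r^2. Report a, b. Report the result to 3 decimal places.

a = -3.034, b = 1.029

Sums needed: Σ1 = 6, Σr^2 = 76, Σr^2·r^2 = 2020.
And Σq = 60, Σr^2·q = 1848.
Normal equations: [[6, 76]; [76, 2020]]·[a, b]ᵀ = [60, 1848]ᵀ.
Eliminating b: 2020·(row 1) − 76·(row 2) gives 6344·a = 2020·60 − 76·1848 = -19248, so a = -2406/793.
Then b = (1848 − 76·(-2406/793))/2020 = 816/793.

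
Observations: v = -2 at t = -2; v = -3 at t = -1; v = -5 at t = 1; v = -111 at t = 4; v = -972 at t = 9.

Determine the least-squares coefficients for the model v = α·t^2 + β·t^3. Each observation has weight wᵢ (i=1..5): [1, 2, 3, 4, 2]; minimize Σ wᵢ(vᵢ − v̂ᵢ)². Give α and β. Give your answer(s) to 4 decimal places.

α = -2.8826, β = -1.0131

Forming AᵀWA = [[14167, 122163]; [122163, 1079335]] and AᵀWv = [-164597, -1445585]ᵀ gives AᵀWA·[α, β]ᵀ = AᵀWv.
det = 14167·1079335 − 122163² = 367140376.
α = ((-164597)·1079335 − 122163·(-1445585))/367140376 = -132287830/45892547; β = (14167·(-1445585) − 122163·(-164597))/367140376 = -46492423/45892547.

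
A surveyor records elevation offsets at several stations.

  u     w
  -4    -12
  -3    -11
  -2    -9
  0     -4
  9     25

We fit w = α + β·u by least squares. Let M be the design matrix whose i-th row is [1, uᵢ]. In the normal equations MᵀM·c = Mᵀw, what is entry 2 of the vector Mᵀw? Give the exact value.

Entry 2 ↔ basis u, so (Mᵀw)_{2} = Σᵢ (u)·wᵢ = (-4)·(-12) + (-3)·(-11) + (-2)·(-9) + (0)·(-4) + (9)·(25) = 324.

324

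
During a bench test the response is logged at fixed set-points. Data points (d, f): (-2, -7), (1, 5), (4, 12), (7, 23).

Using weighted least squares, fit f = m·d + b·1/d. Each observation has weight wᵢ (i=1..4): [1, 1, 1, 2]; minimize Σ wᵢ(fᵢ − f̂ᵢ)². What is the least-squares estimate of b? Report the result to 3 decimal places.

Setting ∂/∂m … = 0 gives: 119·m + 5·b = 389;  5·m + (1061/784)·b = 253/14.
(Σwᵢ·d·d = 119, Σwᵢ·d·1/d = 5, Σwᵢ·1/d·1/d = 1061/784, Σwᵢ·d·f = 389, Σwᵢ·1/d·f = 253/14.)
det = 119·(1061/784) − 5² = 15237/112.
m = (389·(1061/784) − 5·(253/14))/(15237/112) = 113963/35553; b = (119·(253/14) − 5·389)/(15237/112) = 7672/5079.

b = 1.511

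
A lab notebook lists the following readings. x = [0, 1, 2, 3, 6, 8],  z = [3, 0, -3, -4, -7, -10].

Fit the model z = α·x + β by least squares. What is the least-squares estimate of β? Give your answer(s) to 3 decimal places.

β = 1.430

Compute the Gram sums: Σx·x = 114, Σx = 20, Σ1 = 6.
And Σx·z = -140, Σz = -21.
Eliminating β: 6·(row 1) − 20·(row 2) gives 284·α = 6·(-140) − 20·(-21) = -420, so α = -105/71.
Then β = ((-21) − 20·(-105/71))/6 = 203/142.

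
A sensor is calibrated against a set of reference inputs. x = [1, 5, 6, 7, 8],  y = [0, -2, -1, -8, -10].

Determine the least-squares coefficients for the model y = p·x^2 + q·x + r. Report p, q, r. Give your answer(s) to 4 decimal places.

p = -0.4184, q = 2.2890, r = -1.9163

Setting ∂/∂p … = 0 gives: 8419·p + 1197·q + 175·r = -1118;  1197·p + 175·q + 27·r = -152;  175·p + 27·q + 5·r = -21.
(Σx^2·x^2 = 8419, Σx^2·x = 1197, Σx^2 = 175, Σx·x = 175, Σx = 27, Σ1 = 5, Σx^2·y = -1118, Σx·y = -152, Σy = -21.)
Inverting the 3×3 Gram matrix, [p, q, r]ᵀ = [-3641/8702, 19919/8702, -8338/4351]ᵀ.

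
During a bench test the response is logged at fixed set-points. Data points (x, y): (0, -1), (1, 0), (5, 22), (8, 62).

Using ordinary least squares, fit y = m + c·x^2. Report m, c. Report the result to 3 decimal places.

m = -1.362, c = 0.983

Normal-equation sums: Σ1 = 4, Σx^2 = 90, Σx^2·x^2 = 4722.
For Aᵀy: Σy = 83, Σx^2·y = 4518.
Eliminating c: 4722·(row 1) − 90·(row 2) gives 10788·m = 4722·83 − 90·4518 = -14694, so m = -79/58.
Then c = (4518 − 90·(-79/58))/4722 = 57/58.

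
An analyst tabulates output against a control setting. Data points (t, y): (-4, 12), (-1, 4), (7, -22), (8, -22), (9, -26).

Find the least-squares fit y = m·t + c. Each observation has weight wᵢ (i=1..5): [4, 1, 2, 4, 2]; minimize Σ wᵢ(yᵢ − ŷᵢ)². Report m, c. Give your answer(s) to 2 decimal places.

Normal-equation sums: Σwᵢ·t·t = 581, Σwᵢ·t = 47, Σwᵢ·1 = 13.
Right-hand side: Σwᵢ·t·y = -1676, Σwᵢ·y = -132.
So AᵀWA·[m, c]ᵀ = AᵀWy: [[581, 47]; [47, 13]]·[m, c]ᵀ = [-1676, -132]ᵀ.
Eliminating c: 13·(row 1) − 47·(row 2) gives 5344·m = 13·(-1676) − 47·(-132) = -15584, so m = -487/167.
Then c = ((-132) − 47·(-487/167))/13 = 65/167.

m = -2.92, c = 0.39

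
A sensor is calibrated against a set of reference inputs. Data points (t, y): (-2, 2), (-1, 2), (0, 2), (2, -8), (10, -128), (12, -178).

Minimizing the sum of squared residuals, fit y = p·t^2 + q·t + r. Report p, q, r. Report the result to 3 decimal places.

p = -1.038, q = -2.494, r = 1.184

With design matrix M, MᵀM = [[30769, 2727, 253]; [2727, 253, 21]; [253, 21, 6]] and Mᵀy = [-38454, -3438, -308]ᵀ.
Inverting the 3×3 Gram matrix, [p, q, r]ᵀ = [-168995/162733, -405825/162733, 192716/162733]ᵀ.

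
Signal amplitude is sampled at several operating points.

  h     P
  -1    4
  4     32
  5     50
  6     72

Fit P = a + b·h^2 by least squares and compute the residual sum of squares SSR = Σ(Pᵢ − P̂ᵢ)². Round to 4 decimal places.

Sums needed: Σ1 = 4, Σh^2 = 78, Σh^2·h^2 = 2178.
Moment sums: ΣP = 158, Σh^2·P = 4358.
Determinant 4·2178 − 78² = 2628.
a = (158·2178 − 78·4358)/2628 = 350/219; b = (4·4358 − 78·158)/2628 = 1277/657.
Residuals: 301/657, -458/657, -125/657, 94/219; SSR = 602/657.

SSR = 0.9163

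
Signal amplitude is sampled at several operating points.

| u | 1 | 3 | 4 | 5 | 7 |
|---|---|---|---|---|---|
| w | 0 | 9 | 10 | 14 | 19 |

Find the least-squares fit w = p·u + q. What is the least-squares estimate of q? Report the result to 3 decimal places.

Setting ∂/∂p … = 0 gives: 100·p + 20·q = 270;  20·p + 5·q = 52.
det = 100·5 − 20² = 100.
p = (270·5 − 20·52)/100 = 31/10; q = (100·52 − 20·270)/100 = -2.

q = -2.000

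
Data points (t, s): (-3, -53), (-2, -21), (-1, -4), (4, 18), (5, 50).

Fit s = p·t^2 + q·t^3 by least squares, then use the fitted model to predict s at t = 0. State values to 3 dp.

From the data, Σt^2·t^2 = 979, Σt^2·t^3 = 3873, Σt^3·t^3 = 20515.
Right-hand side: Σt^2·s = 973, Σt^3·s = 9005.
AᵀA·[p, q]ᵀ = Aᵀs becomes [[979, 3873]; [3873, 20515]]·[p, q]ᵀ = [973, 9005]ᵀ.
det = 979·20515 − 3873² = 5084056.
p = (973·20515 − 3873·9005)/5084056 = -7457635/2542028; q = (979·9005 − 3873·973)/5084056 = 2523733/2542028.
At t = 0: ŝ = (-7457635/2542028)·(0) + (2523733/2542028)·(0) = 0.

ŝ = 0.000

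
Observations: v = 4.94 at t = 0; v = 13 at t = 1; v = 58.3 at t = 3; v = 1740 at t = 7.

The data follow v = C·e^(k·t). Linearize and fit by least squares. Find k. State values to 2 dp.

k = 0.83

With ln vᵢ as the transformed response and tᵢ as the regressor:
AᵀA = [[59.0000, 11.0000]; [11.0000, 4]], rhs = [66.9932, 15.6896]ᵀ  (here Σt = 11.0000, Σ(t)² = 59.0000, Σln v = 15.6896, Σt·ln v = 66.9932).
Δ = 59.0000·4 − (11.0000)² = 115.0000; k = (66.9932·4 − 11.0000·15.6896)/115.0000 = 0.82946, ln C = (59.0000·15.6896 − 11.0000·66.9932)/115.0000 = 1.64138.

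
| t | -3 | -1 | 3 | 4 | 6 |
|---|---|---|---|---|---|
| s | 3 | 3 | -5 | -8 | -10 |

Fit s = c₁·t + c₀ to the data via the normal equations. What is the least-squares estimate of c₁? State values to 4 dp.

Sums needed: Σt·t = 71, Σt = 9, Σ1 = 5.
Moment sums: Σt·s = -119, Σs = -17.
So MᵀM·[c₁, c₀]ᵀ = Mᵀs: [[71, 9]; [9, 5]]·[c₁, c₀]ᵀ = [-119, -17]ᵀ.
Δ = 71·5 − 9² = 274.
c₁ = ((-119)·5 − 9·(-17))/274 = -221/137; c₀ = (71·(-17) − 9·(-119))/274 = -68/137.

c₁ = -1.6131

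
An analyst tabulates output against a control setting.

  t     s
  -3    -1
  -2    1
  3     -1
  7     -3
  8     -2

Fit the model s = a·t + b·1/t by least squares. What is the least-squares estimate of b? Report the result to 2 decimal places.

b = 0.82

From the data, Σt·t = 135, Σt·1/t = 5, Σ1/t·1/t = 14345/28224.
Moment sums: Σt·s = -39, Σ1/t·s = -33/28.
det = 135·(14345/28224) − 5² = 136775/3136.
a = ((-39)·(14345/28224) − 5·(-33/28))/(136775/3136) = -26209/82065; b = (135·(-33/28) − 5·(-39))/(136775/3136) = 22512/27355.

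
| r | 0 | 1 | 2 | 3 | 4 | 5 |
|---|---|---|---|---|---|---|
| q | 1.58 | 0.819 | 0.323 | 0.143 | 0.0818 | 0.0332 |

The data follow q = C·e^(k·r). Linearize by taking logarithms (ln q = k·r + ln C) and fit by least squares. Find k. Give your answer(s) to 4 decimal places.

k = -0.7726

With ln qᵢ as the transformed response and rᵢ as the regressor:
XᵀX = [[55.0000, 15.0000]; [15.0000, 6]], rhs = [-35.3345, -8.7259]ᵀ  (here Σr = 15.0000, Σ(r)² = 55.0000, Σln q = -8.7259, Σr·ln q = -35.3345).
Δ = 55.0000·6 − (15.0000)² = 105.0000; k = (-35.3345·6 − 15.0000·-8.7259)/105.0000 = -0.77255, ln C = (55.0000·-8.7259 − 15.0000·-35.3345)/105.0000 = 0.47706.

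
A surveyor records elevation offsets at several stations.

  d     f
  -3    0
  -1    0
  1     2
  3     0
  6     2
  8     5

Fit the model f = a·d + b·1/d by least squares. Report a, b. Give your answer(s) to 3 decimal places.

a = 0.443, b = 0.131

With design matrix A, AᵀA = [[120, 6]; [6, 145/64]] and Aᵀf = [54, 71/24]ᵀ.
Determinant 120·(145/64) − 6² = 1887/8.
a = (54·(145/64) − 6·(71/24))/(1887/8) = 3347/7548; b = (120·(71/24) − 6·54)/(1887/8) = 248/1887.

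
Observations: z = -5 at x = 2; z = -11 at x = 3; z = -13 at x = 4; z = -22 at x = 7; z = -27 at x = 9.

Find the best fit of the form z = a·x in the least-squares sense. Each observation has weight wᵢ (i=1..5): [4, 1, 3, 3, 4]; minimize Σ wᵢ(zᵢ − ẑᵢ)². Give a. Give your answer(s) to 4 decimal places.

Normal-equation sums: Σwᵢ·x·x = 544.
Moment sums: Σwᵢ·x·z = -1663.
MᵀWM·[a]ᵀ = MᵀWz becomes [[544]]·[a]ᵀ = [-1663]ᵀ.
a = (-1663)/544 = -3.05699.

a = -3.0570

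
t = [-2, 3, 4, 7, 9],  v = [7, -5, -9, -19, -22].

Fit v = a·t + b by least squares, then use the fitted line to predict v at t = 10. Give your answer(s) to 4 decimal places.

Setting ∂/∂a … = 0 gives: 159·a + 21·b = -396;  21·a + 5·b = -48.
Determinant 159·5 − 21² = 354.
a = ((-396)·5 − 21·(-48))/354 = -162/59; b = (159·(-48) − 21·(-396))/354 = 114/59.
At t = 10: v̂ = (-162/59)·(10) + (114/59)·(1) = -1506/59.

v̂ = -25.5254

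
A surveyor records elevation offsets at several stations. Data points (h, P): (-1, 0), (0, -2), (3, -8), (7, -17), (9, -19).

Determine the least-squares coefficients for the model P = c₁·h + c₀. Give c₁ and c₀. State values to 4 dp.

Normal-equation sums: Σh·h = 140, Σh = 18, Σ1 = 5.
And Σh·P = -314, ΣP = -46.
MᵀM·[c₁, c₀]ᵀ = MᵀP becomes [[140, 18]; [18, 5]]·[c₁, c₀]ᵀ = [-314, -46]ᵀ.
Eliminating c₀: 5·(row 1) − 18·(row 2) gives 376·c₁ = 5·(-314) − 18·(-46) = -742, so c₁ = -371/188.
Then c₀ = ((-46) − 18·(-371/188))/5 = -197/94.

c₁ = -1.9734, c₀ = -2.0957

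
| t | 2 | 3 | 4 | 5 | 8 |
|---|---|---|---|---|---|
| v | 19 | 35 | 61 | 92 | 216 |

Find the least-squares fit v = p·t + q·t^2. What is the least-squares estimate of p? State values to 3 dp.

From the data, Σt·t = 118, Σt·t^2 = 736, Σt^2·t^2 = 5074.
For Mᵀv: Σt·v = 2575, Σt^2·v = 17491.
So MᵀM·[p, q]ᵀ = Mᵀv: [[118, 736]; [736, 5074]]·[p, q]ᵀ = [2575, 17491]ᵀ.
Δ = 118·5074 − 736² = 57036.
p = (2575·5074 − 736·17491)/57036 = 32029/9506; q = (118·17491 − 736·2575)/57036 = 28123/9506.

p = 3.369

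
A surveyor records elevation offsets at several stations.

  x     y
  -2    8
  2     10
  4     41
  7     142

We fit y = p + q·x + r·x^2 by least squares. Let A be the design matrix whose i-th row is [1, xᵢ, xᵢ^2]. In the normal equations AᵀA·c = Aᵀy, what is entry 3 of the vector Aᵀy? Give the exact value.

Entry 3 ↔ basis x^2, so (Aᵀy)_{3} = Σᵢ (x^2)·yᵢ = (4)·(8) + (4)·(10) + (16)·(41) + (49)·(142) = 7686.

7686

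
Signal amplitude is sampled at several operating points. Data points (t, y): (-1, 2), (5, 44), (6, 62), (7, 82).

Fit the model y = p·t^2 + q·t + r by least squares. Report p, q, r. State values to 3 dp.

The normal system XᵀX·[p, q, r]ᵀ = Xᵀy is [[4323, 683, 111]; [683, 111, 17]; [111, 17, 4]]·[p, q, r]ᵀ = [7352, 1164, 190]ᵀ.
Solving the 3×3 system (Gaussian elimination) gives p = 527/353, q = 1873/1765, r = 2756/1765.

p = 1.493, q = 1.061, r = 1.561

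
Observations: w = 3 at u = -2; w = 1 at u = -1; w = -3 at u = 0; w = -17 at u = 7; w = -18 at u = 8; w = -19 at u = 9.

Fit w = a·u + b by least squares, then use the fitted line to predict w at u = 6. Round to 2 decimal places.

ŵ = -13.92

Sums needed: Σu·u = 199, Σu = 21, Σ1 = 6.
For Xᵀw: Σu·w = -441, Σw = -53.
XᵀX·[a, b]ᵀ = Xᵀw becomes [[199, 21]; [21, 6]]·[a, b]ᵀ = [-441, -53]ᵀ.
det = 199·6 − 21² = 753.
a = ((-441)·6 − 21·(-53))/753 = -511/251; b = (199·(-53) − 21·(-441))/753 = -1286/753.
At u = 6: ŵ = (-511/251)·(6) + (-1286/753)·(1) = -10484/753.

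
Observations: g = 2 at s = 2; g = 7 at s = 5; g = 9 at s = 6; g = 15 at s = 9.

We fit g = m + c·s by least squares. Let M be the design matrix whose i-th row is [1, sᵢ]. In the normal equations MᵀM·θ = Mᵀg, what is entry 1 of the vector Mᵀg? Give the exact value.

33

Entry 1 ↔ basis 1, so (Mᵀg)_{1} = Σᵢ gᵢ = (1)·(2) + (1)·(7) + (1)·(9) + (1)·(15) = 33.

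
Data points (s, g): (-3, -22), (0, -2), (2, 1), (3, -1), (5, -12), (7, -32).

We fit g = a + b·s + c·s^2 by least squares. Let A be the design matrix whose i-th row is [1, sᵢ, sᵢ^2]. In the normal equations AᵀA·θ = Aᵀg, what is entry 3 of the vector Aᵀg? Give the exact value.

Entry 3 ↔ basis s^2, so (Aᵀg)_{3} = Σᵢ (s^2)·gᵢ = (9)·(-22) + (0)·(-2) + (4)·(1) + (9)·(-1) + (25)·(-12) + (49)·(-32) = -2071.

-2071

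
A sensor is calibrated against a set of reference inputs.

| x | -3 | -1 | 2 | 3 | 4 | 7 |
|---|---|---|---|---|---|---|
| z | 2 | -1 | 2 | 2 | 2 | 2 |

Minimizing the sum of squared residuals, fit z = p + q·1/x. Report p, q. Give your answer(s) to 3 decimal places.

p = 1.534, q = 1.897

Compute the Gram sums: Σ1 = 6, Σ1/x = -3/28, Σ1/x·1/x = 10973/7056.
And Σz = 9, Σ1/x·z = 39/14.
Determinant 6·(10973/7056) − (-3/28)² = 21919/2352.
p = (9·(10973/7056) − (-3/28)·(39/14))/(21919/2352) = 33621/21919; q = (6·(39/14) − (-3/28)·9)/(21919/2352) = 41580/21919.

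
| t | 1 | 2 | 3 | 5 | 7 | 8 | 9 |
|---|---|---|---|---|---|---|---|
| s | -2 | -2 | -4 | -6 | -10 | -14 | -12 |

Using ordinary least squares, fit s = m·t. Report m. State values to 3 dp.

m = -1.451

MᵀM·[m]ᵀ = Mᵀs reads: 233·m = -338.
m = (-338)/233 = -1.45064.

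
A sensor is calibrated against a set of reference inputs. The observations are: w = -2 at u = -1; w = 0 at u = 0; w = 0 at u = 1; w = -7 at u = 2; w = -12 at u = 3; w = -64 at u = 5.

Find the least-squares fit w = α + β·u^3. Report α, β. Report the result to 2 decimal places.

α = -0.76, β = -0.50

With design matrix X, XᵀX = [[6, 160]; [160, 16420]] and Xᵀw = [-85, -8378]ᵀ.
Determinant 6·16420 − 160² = 72920.
α = ((-85)·16420 − 160·(-8378))/72920 = -2761/3646; β = (6·(-8378) − 160·(-85))/72920 = -9167/18230.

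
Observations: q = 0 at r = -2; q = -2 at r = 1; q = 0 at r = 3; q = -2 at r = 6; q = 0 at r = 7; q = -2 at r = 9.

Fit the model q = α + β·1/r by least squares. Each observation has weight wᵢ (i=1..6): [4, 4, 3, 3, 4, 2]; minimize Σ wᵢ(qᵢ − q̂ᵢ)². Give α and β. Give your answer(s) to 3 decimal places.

α = -0.640, β = -1.213

From the data, Σwᵢ·1 = 20, Σwᵢ·1/r = 541/126, Σwᵢ·1/r·1/r = 87683/15876.
For MᵀWq: Σwᵢ·q = -18, Σwᵢ·1/r·q = -85/9.
So MᵀWM·[α, β]ᵀ = MᵀWq: [[20, 541/126]; [541/126, 87683/15876]]·[α, β]ᵀ = [-18, -85/9]ᵀ.
Eliminating β: (87683/15876)·(row 1) − (541/126)·(row 2) gives (162331/1764)·α = (87683/15876)·(-18) − (541/126)·(-85/9) = -233626/3969, so α = -934504/1460979.
Then β = ((-85/9) − (541/126)·(-934504/1460979))/(87683/15876) = -196868/162331.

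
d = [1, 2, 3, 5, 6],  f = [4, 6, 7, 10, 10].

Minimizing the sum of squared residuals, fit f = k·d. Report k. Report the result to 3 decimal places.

AᵀA·[k]ᵀ = Aᵀf reads: 75·k = 147.
Hence k = 147 / 75 ≈ 1.96.

k = 1.960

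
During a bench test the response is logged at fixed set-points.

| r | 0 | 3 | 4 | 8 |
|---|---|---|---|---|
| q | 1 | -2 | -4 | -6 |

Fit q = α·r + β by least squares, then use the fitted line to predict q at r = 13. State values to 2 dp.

q̂ = -10.87

Setting ∂/∂α … = 0 gives: 89·α + 15·β = -70;  15·α + 4·β = -11.
Δ = 89·4 − 15² = 131.
α = ((-70)·4 − 15·(-11))/131 = -115/131; β = (89·(-11) − 15·(-70))/131 = 71/131.
At r = 13: q̂ = (-115/131)·(13) + (71/131)·(1) = -1424/131.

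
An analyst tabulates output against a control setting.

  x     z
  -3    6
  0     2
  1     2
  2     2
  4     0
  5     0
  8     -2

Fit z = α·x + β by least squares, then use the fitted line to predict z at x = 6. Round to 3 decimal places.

AᵀA·[α, β]ᵀ = Aᵀz reads: 119·α + 17·β = -28;  17·α + 7·β = 10.
Determinant 119·7 − 17² = 544.
α = ((-28)·7 − 17·10)/544 = -183/272; β = (119·10 − 17·(-28))/544 = 49/16.
At x = 6: ẑ = (-183/272)·(6) + (49/16)·(1) = -265/272.

ẑ = -0.974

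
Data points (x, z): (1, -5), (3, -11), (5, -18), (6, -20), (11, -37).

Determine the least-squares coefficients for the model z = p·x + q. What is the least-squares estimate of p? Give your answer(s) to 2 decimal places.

Forming AᵀA = [[192, 26]; [26, 5]] and Aᵀz = [-655, -91]ᵀ gives AᵀA·[p, q]ᵀ = Aᵀz.
Eliminating q: 5·(row 1) − 26·(row 2) gives 284·p = 5·(-655) − 26·(-91) = -909, so p = -909/284.
Then q = ((-91) − 26·(-909/284))/5 = -221/142.

p = -3.20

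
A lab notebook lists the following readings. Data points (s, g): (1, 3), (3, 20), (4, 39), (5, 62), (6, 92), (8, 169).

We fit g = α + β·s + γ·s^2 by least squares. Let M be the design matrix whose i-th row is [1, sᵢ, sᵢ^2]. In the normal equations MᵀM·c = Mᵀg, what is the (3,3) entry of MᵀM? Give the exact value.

Row 3 ↔ basis s^2, column 3 ↔ basis s^2, so (MᵀM)_{3,3} = Σᵢ (s^2)·(s^2) = (1)·(1) + (9)·(9) + (16)·(16) + (25)·(25) + (36)·(36) + (64)·(64) = 6355.

6355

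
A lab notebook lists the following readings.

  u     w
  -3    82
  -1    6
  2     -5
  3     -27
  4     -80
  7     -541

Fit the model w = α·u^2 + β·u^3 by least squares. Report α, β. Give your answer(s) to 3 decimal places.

α = 3.051, β = -2.013

With design matrix M, MᵀM = [[2836, 17862]; [17862, 123268]] and Mᵀw = [-27308, -193672]ᵀ.
Determinant 2836·123268 − 17862² = 30537004.
α = ((-27308)·123268 − 17862·(-193672))/30537004 = 23291680/7634251; β = (2836·(-193672) − 17862·(-27308))/30537004 = -15369574/7634251.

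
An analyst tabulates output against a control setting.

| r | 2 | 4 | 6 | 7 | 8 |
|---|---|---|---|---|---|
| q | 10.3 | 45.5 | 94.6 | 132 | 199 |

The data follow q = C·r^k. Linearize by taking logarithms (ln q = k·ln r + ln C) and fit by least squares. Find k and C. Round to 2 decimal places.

Linearized form: ln q = k·ln r + ln C. From the 5 transformed points,
XᵀX = [[13.7233, 7.8966]; [7.8966, 5]], rhs = [35.5695, 20.8756]ᵀ  (here Σln r = 7.8966, Σ(ln r)² = 13.7233, Σln q = 20.8756, Σln r·ln q = 35.5695).
Δ = 13.7233·5 − (7.8966)² = 6.2610; k = (35.5695·5 − 7.8966·20.8756)/6.2610 = 2.07667, ln C = (13.7233·20.8756 − 7.8966·35.5695)/6.2610 = 0.89542, so C = exp(0.89542) = 2.44836.

k = 2.08, C = 2.45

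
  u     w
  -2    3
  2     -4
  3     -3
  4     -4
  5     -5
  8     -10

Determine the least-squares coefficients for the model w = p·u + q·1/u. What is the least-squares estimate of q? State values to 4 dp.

Compute the Gram sums: Σu·u = 122, Σu·1/u = 6, Σ1/u·1/u = 10501/14400.
Moment sums: Σu·w = -144, Σ1/u·w = -31/4.
AᵀA·[p, q]ᵀ = Aᵀw becomes [[122, 6]; [6, 10501/14400]]·[p, q]ᵀ = [-144, -31/4]ᵀ.
Determinant 122·(10501/14400) − 6² = 381361/7200.
p = ((-144)·(10501/14400) − 6·(-31/4))/(381361/7200) = -421272/381361; q = (122·(-31/4) − 6·(-144))/(381361/7200) = -586800/381361.

q = -1.5387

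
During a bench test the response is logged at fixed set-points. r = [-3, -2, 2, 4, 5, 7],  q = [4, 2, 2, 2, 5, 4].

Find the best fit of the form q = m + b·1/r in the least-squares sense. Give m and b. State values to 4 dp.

Sums needed: Σ1 = 6, Σ1/r = 109/420, Σ1/r·1/r = 129481/176400.
Moment sums: Σq = 19, Σ1/r·q = 31/42.
Determinant 6·(129481/176400) − (109/420)² = 153001/35280.
m = (19·(129481/176400) − (109/420)·(31/42))/(153001/35280) = 2426349/765005; b = (6·(31/42) − (109/420)·19)/(153001/35280) = -17724/153001.

m = 3.1717, b = -0.1158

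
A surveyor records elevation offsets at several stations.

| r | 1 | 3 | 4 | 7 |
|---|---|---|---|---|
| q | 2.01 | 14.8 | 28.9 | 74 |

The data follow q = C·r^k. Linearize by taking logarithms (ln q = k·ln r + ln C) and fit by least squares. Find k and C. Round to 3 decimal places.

k = 1.867, C = 2.009

With ln qᵢ as the transformed response and ln rᵢ as the regressor:
Sums: Σln r = 4.4308, Σ(ln r)² = 6.9153, Σln q = 11.0607, Σln r·ln q = 15.9989.
Normal system: [[6.9153, 4.4308]; [4.4308, 4]]·[k, ln C]ᵀ = [15.9989, 11.0607]ᵀ.
Solving (det = 8.0292): k = 1.86669, ln C = 0.69742, so C = exp(0.69742) = 2.00857.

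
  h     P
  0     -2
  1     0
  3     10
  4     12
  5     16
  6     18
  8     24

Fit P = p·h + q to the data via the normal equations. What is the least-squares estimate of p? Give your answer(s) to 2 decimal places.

Sums needed: Σh·h = 151, Σh = 27, Σ1 = 7.
For MᵀP: Σh·P = 458, ΣP = 78.
So MᵀM·[p, q]ᵀ = MᵀP: [[151, 27]; [27, 7]]·[p, q]ᵀ = [458, 78]ᵀ.
Δ = 151·7 − 27² = 328.
p = (458·7 − 27·78)/328 = 275/82; q = (151·78 − 27·458)/328 = -147/82.

p = 3.35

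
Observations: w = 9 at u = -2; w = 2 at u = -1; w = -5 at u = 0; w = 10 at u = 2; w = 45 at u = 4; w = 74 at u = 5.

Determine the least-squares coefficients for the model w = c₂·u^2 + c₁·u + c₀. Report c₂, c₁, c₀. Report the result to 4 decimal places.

Forming AᵀA = [[914, 188, 50]; [188, 50, 8]; [50, 8, 6]] and Aᵀw = [2648, 550, 135]ᵀ gives AᵀA·[c₂, c₁, c₀]ᵀ = Aᵀw.
Solving the 3×3 system (Gaussian elimination) gives c₂ = 2047/660, c₁ = -53/330, c₀ = -689/220.

c₂ = 3.1015, c₁ = -0.1606, c₀ = -3.1318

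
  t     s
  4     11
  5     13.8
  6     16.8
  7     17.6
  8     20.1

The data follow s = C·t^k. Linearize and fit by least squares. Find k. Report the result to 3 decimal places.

k = 0.850

Taking logs, ln s = k·ln t + ln C, so regress ln s on ln t.
Σln t = 8.8128, Σ(ln t)² = 15.8331, Σln s = 13.7126, Σln t·ln s = 24.4242.
Equations: 15.8331·k + 8.8128·ln C = 24.4242;  8.8128·k + 5·ln C = 13.7126.
Slope k = (n·Σln t·ln s − Σln t·Σln s)/(n·Σ(ln t)² − (Σln t)²) = (5·24.4242 − 8.8128·13.7126)/1.4995 = 0.84969; ln C = (Σln s − k·Σln t)/n = 1.24488.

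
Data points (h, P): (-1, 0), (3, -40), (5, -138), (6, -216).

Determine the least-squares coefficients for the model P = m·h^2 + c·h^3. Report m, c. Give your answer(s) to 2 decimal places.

m = -2.89, c = -0.52

Entries of XᵀX: Σh^2·h^2 = 2003, Σh^2·h^3 = 11143, Σh^3·h^3 = 63011.
Moment sums: Σh^2·P = -11586, Σh^3·P = -64986.
So XᵀX·[m, c]ᵀ = XᵀP: [[2003, 11143]; [11143, 63011]]·[m, c]ᵀ = [-11586, -64986]ᵀ.
Determinant 2003·63011 − 11143² = 2044584.
m = ((-11586)·63011 − 11143·(-64986))/2044584 = -82034/28397; c = (2003·(-64986) − 11143·(-11586))/2044584 = -14780/28397.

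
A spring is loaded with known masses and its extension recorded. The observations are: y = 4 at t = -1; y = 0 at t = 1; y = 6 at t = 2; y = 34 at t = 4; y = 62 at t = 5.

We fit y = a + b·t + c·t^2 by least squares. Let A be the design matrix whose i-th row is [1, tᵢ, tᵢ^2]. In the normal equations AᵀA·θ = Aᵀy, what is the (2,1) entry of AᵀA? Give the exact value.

Row 2 ↔ basis t, column 1 ↔ basis 1, so (AᵀA)_{2,1} = Σᵢ t = (-1)·(1) + (1)·(1) + (2)·(1) + (4)·(1) + (5)·(1) = 11.

11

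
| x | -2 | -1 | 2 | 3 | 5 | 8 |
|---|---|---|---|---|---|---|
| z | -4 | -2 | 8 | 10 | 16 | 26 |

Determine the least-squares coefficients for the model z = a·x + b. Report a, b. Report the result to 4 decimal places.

MᵀM·[a, b]ᵀ = Mᵀz reads: 107·a + 15·b = 344;  15·a + 6·b = 54.
(Σx·x = 107, Σx = 15, Σ1 = 6, Σx·z = 344, Σz = 54.)
Δ = 107·6 − 15² = 417.
a = (344·6 − 15·54)/417 = 418/139; b = (107·54 − 15·344)/417 = 206/139.

a = 3.0072, b = 1.4820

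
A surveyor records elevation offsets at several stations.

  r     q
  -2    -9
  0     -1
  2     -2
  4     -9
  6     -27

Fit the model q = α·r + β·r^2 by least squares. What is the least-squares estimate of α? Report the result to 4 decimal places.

α = 2.0038

From the data, Σr·r = 60, Σr·r^2 = 280, Σr^2·r^2 = 1584.
Right-hand side: Σr·q = -184, Σr^2·q = -1160.
MᵀM·[α, β]ᵀ = Mᵀq becomes [[60, 280]; [280, 1584]]·[α, β]ᵀ = [-184, -1160]ᵀ.
Eliminating β: 1584·(row 1) − 280·(row 2) gives 16640·α = 1584·(-184) − 280·(-1160) = 33344, so α = 521/260.
Then β = ((-1160) − 280·(521/260))/1584 = -113/104.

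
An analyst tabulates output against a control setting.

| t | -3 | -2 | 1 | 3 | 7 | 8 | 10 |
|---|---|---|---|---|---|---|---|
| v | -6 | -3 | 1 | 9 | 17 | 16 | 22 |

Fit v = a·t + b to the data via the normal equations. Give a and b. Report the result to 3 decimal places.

a = 2.127, b = 0.706

Forming XᵀX = [[236, 24]; [24, 7]] and Xᵀv = [519, 56]ᵀ gives XᵀX·[a, b]ᵀ = Xᵀv.
Δ = 236·7 − 24² = 1076.
a = (519·7 − 24·56)/1076 = 2289/1076; b = (236·56 − 24·519)/1076 = 190/269.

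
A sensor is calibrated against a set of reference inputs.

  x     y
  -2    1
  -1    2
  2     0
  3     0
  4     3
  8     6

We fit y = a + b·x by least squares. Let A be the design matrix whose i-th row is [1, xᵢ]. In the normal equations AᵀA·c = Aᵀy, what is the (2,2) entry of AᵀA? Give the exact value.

98

Row 2 ↔ basis x, column 2 ↔ basis x, so (AᵀA)_{2,2} = Σᵢ (x)·(x) = (-2)·(-2) + (-1)·(-1) + (2)·(2) + (3)·(3) + (4)·(4) + (8)·(8) = 98.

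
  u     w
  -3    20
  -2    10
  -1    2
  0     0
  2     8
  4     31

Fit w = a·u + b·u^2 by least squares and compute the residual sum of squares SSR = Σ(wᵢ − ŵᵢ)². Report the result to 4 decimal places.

SSR = 1.3786

Setting ∂/∂a … = 0 gives: 34·a + 36·b = 58;  36·a + 370·b = 750.
Determinant 34·370 − 36² = 11284.
a = (58·370 − 36·750)/11284 = -1385/2821; b = (34·750 − 36·58)/11284 = 5853/2821.
Residuals: -412/2821, 156/217, -228/403, 0, 1926/2821, -657/2821; SSR = 3889/2821.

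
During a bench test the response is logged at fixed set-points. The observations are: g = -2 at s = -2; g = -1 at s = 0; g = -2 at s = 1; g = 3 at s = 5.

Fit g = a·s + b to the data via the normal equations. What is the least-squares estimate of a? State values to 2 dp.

a = 0.73

Normal-equation sums: Σs·s = 30, Σs = 4, Σ1 = 4.
Moment sums: Σs·g = 17, Σg = -2.
MᵀM·[a, b]ᵀ = Mᵀg becomes [[30, 4]; [4, 4]]·[a, b]ᵀ = [17, -2]ᵀ.
Δ = 30·4 − 4² = 104.
a = (17·4 − 4·(-2))/104 = 19/26; b = (30·(-2) − 4·17)/104 = -16/13.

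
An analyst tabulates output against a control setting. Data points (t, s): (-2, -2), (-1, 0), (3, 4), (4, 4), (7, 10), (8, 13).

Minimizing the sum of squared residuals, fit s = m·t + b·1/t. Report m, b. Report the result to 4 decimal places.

m = 1.5189, b = -1.8681

MᵀM·[m, b]ᵀ = Mᵀs reads: 143·m + 6·b = 206;  6·m + (41197/28224)·b = 1073/168.
(Σt·t = 143, Σt·1/t = 6, Σ1/t·1/t = 41197/28224, Σt·s = 206, Σ1/t·s = 1073/168.)
Eliminating b: (41197/28224)·(row 1) − 6·(row 2) gives (4875107/28224)·m = (41197/28224)·206 − 6·(1073/168) = 3702499/14112, so m = 7404998/4875107.
Then b = ((1073/168) − 6·(7404998/4875107))/(41197/28224) = -9107112/4875107.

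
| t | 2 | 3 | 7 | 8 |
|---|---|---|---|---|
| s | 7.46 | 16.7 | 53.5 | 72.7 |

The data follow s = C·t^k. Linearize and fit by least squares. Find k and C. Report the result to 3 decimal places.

k = 1.573, C = 2.678

Let Y = ln s. Fitting Y = k·ln t + ln C by least squares:
Σln t = 5.8171, Σ(ln t)² = 9.7980, Σln s = 13.0910, Σln t·ln s = 21.1433.
Equations: 9.7980·k + 5.8171·ln C = 21.1433;  5.8171·k + 4·ln C = 13.0910.
Slope k = (n·Σln t·ln s − Σln t·Σln s)/(n·Σ(ln t)² − (Σln t)²) = (4·21.1433 − 5.8171·13.0910)/5.3534 = 1.57308; ln C = (Σln s − k·Σln t)/n = 0.98506, so C = exp(0.98506) = 2.67796.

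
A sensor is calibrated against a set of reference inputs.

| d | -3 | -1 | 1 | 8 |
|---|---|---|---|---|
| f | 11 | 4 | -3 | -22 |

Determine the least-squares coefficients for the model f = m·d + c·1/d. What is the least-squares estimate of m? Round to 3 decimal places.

Normal-equation sums: Σd·d = 75, Σd·1/d = 4, Σ1/d·1/d = 1225/576.
For Mᵀf: Σd·f = -216, Σ1/d·f = -161/12.
Δ = 75·(1225/576) − 4² = 27553/192.
m = ((-216)·(1225/576) − 4·(-161/12))/(27553/192) = -77896/27553; c = (75·(-161/12) − 4·(-216))/(27553/192) = -27312/27553.

m = -2.827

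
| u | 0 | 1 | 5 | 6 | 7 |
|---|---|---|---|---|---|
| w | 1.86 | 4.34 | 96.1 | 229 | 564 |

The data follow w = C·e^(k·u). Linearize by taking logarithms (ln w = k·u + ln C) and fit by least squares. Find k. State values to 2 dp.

Linearized form: ln w = k·u + ln C. From the 5 transformed points,
Sums: Σu = 19.0000, Σ(u)² = 111.0000, Σln w = 18.4226, Σu·ln w = 101.2425.
Normal system: [[111.0000, 19.0000]; [19.0000, 5]]·[k, ln C]ᵀ = [101.2425, 18.4226]ᵀ.
Δ = 111.0000·5 − (19.0000)² = 194.0000; k = (101.2425·5 − 19.0000·18.4226)/194.0000 = 0.80507, ln C = (111.0000·18.4226 − 19.0000·101.2425)/194.0000 = 0.62527.

k = 0.81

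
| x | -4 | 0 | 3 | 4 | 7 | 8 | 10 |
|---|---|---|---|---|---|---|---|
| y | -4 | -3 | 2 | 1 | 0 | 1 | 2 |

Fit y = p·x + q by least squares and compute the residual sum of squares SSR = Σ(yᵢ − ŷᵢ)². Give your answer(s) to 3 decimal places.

Forming AᵀA = [[254, 28]; [28, 7]] and Aᵀy = [54, -1]ᵀ gives AᵀA·[p, q]ᵀ = Aᵀy.
det = 254·7 − 28² = 994.
p = (54·7 − 28·(-1))/994 = 29/71; q = (254·(-1) − 28·54)/994 = -883/497.
Residuals: -293/497, -608/497, 1268/497, 8/7, -538/497, -244/497, -153/497; SSR = 5550/497.

SSR = 11.167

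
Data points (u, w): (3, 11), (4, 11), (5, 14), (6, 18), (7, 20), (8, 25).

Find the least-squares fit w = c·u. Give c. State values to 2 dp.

c = 2.99

The normal equations are: 199·c = 595.
Hence c = 595 / 199 ≈ 2.98995.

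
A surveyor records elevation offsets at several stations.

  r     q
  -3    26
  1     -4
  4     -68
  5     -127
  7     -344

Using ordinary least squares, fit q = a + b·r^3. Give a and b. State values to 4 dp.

a = -2.5357, b = -0.9967

The normal equations are: 5·a + 506·b = -517;  506·a + 138100·b = -138925.
Determinant 5·138100 − 506² = 434464.
a = ((-517)·138100 − 506·(-138925))/434464 = -550825/217232; b = (5·(-138925) − 506·(-517))/434464 = -433023/434464.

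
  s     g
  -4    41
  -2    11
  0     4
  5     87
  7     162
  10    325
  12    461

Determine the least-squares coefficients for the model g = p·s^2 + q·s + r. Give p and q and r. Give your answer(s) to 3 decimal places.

Sums needed: Σs^2·s^2 = 34034, Σs^2·s = 3124, Σs^2 = 338, Σs·s = 338, Σs = 28, Σ1 = 7.
Right-hand side: Σs^2·g = 109697, Σs·g = 10165, Σg = 1091.
Solving the 3×3 system (Gaussian elimination) gives p = 3040957/1007126, q = 2007797/1007126, r = 1050906/503563.

p = 3.019, q = 1.994, r = 2.087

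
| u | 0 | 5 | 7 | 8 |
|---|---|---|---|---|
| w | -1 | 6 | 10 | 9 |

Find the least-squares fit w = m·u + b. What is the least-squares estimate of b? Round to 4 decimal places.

Setting ∂/∂m … = 0 gives: 138·m + 20·b = 172;  20·m + 4·b = 24.
Eliminating b: 4·(row 1) − 20·(row 2) gives 152·m = 4·172 − 20·24 = 208, so m = 26/19.
Then b = (24 − 20·(26/19))/4 = -16/19.

b = -0.8421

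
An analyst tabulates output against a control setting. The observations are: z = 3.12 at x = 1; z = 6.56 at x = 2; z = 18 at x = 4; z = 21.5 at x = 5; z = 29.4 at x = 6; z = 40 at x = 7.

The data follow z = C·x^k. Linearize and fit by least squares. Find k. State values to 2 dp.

k = 1.29

With ln zᵢ as the transformed response and ln xᵢ as the regressor:
Σln x = 7.4265, Σ(ln x)² = 11.9895, Σln z = 16.0471, Σln x·ln z = 23.4847.
Equations: 11.9895·k + 7.4265·ln C = 23.4847;  7.4265·k + 6·ln C = 16.0471.
Δ = 11.9895·6 − (7.4265)² = 16.7835; k = (23.4847·6 − 7.4265·16.0471)/16.7835 = 1.29493, ln C = (11.9895·16.0471 − 7.4265·23.4847)/16.7835 = 1.07171.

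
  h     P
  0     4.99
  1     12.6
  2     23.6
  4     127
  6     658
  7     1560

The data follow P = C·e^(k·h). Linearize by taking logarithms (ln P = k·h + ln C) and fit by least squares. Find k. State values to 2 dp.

k = 0.81

Linearized form: ln P = k·h + ln C. From the 6 transformed points,
AᵀA = [[106.0000, 20.0000]; [20.0000, 6]], rhs = [118.6353, 25.9882]ᵀ  (here Σh = 20.0000, Σ(h)² = 106.0000, Σln P = 25.9882, Σh·ln P = 118.6353).
Δ = 106.0000·6 − (20.0000)² = 236.0000; k = (118.6353·6 − 20.0000·25.9882)/236.0000 = 0.81376, ln C = (106.0000·25.9882 − 20.0000·118.6353)/236.0000 = 1.61884.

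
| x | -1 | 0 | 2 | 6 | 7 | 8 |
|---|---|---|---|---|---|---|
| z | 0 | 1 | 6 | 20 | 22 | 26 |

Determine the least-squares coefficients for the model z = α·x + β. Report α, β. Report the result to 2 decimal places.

α = 2.99, β = 1.55

Forming MᵀM = [[154, 22]; [22, 6]] and Mᵀz = [494, 75]ᵀ gives MᵀM·[α, β]ᵀ = Mᵀz.
det = 154·6 − 22² = 440.
α = (494·6 − 22·75)/440 = 657/220; β = (154·75 − 22·494)/440 = 31/20.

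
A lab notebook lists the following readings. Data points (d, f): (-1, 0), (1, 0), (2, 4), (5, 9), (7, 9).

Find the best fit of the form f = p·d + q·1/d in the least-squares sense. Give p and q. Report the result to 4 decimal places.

Forming AᵀA = [[80, 5]; [5, 11321/4900]] and Aᵀf = [116, 178/35]ᵀ gives AᵀA·[p, q]ᵀ = Aᵀf.
Eliminating q: (11321/4900)·(row 1) − 5·(row 2) gives (39159/245)·p = (11321/4900)·116 − 5·(178/35) = 297159/1225, so p = 99053/65265.
Then q = ((178/35) − 5·(99053/65265))/(11321/4900) = -14140/13053.

p = 1.5177, q = -1.0833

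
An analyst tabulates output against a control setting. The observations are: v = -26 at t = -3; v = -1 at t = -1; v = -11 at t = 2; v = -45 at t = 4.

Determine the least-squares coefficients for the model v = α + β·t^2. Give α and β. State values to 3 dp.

Entries of MᵀM: Σ1 = 4, Σt^2 = 30, Σt^2·t^2 = 354.
For Mᵀv: Σv = -83, Σt^2·v = -999.
MᵀM·[α, β]ᵀ = Mᵀv becomes [[4, 30]; [30, 354]]·[α, β]ᵀ = [-83, -999]ᵀ.
det = 4·354 − 30² = 516.
α = ((-83)·354 − 30·(-999))/516 = 49/43; β = (4·(-999) − 30·(-83))/516 = -251/86.

α = 1.140, β = -2.919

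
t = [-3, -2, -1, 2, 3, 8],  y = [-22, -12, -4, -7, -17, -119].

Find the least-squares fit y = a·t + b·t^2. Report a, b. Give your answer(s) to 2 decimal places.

Sums needed: Σt·t = 91, Σt·t^2 = 511, Σt^2·t^2 = 4291.
Right-hand side: Σt·y = -923, Σt^2·y = -8047.
Normal equations: [[91, 511]; [511, 4291]]·[a, b]ᵀ = [-923, -8047]ᵀ.
Determinant 91·4291 − 511² = 129360.
a = ((-923)·4291 − 511·(-8047))/129360 = 1352/1155; b = (91·(-8047) − 511·(-923))/129360 = -2327/1155.

a = 1.17, b = -2.01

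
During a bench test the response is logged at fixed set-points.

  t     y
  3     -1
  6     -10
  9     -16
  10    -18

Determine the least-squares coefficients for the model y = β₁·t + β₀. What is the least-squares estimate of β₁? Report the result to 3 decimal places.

Sums needed: Σt·t = 226, Σt = 28, Σ1 = 4.
Moment sums: Σt·y = -387, Σy = -45.
Normal equations: [[226, 28]; [28, 4]]·[β₁, β₀]ᵀ = [-387, -45]ᵀ.
det = 226·4 − 28² = 120.
β₁ = ((-387)·4 − 28·(-45))/120 = -12/5; β₀ = (226·(-45) − 28·(-387))/120 = 111/20.

β₁ = -2.400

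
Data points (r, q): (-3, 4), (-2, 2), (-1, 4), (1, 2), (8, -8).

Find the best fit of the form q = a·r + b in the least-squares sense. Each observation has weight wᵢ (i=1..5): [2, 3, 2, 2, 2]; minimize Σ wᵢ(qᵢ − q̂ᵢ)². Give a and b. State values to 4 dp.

a = -1.0691, b = 1.2978

Forming AᵀWA = [[162, 4]; [4, 11]] and AᵀWq = [-168, 10]ᵀ gives AᵀWA·[a, b]ᵀ = AᵀWq.
Determinant 162·11 − 4² = 1766.
a = ((-168)·11 − 4·10)/1766 = -944/883; b = (162·10 − 4·(-168))/1766 = 1146/883.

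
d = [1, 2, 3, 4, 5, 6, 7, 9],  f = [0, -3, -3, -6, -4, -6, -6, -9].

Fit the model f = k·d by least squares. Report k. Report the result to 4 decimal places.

With design matrix M, MᵀM = [[221]] and Mᵀf = [-218]ᵀ.
k = (-218)/221 = -0.986425.

k = -0.9864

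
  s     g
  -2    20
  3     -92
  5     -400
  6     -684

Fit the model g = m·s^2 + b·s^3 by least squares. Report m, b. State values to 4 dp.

m = -1.1406, b = -2.9761

Sums needed: Σs^2·s^2 = 2018, Σs^2·s^3 = 11112, Σs^3·s^3 = 63074.
And Σs^2·g = -35372, Σs^3·g = -200388.
AᵀA·[m, b]ᵀ = Aᵀg becomes [[2018, 11112]; [11112, 63074]]·[m, b]ᵀ = [-35372, -200388]ᵀ.
Eliminating b: 63074·(row 1) − 11112·(row 2) gives 3806788·m = 63074·(-35372) − 11112·(-200388) = -4342072, so m = -1085518/951697.
Then b = ((-200388) − 11112·(-1085518/951697))/63074 = -2832330/951697.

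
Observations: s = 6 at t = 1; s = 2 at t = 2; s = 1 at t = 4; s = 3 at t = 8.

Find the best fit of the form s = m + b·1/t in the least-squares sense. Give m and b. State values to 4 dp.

m = 0.9130, b = 4.4522

Compute the Gram sums: Σ1 = 4, Σ1/t = 15/8, Σ1/t·1/t = 85/64.
Moment sums: Σs = 12, Σ1/t·s = 61/8.
Δ = 4·(85/64) − (15/8)² = 115/64.
m = (12·(85/64) − (15/8)·(61/8))/(115/64) = 21/23; b = (4·(61/8) − (15/8)·12)/(115/64) = 512/115.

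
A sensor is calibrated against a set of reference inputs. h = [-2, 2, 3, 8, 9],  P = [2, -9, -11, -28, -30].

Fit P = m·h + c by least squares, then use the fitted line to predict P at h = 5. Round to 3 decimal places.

Normal-equation sums: Σh·h = 162, Σh = 20, Σ1 = 5.
Right-hand side: Σh·P = -549, ΣP = -76.
So MᵀM·[m, c]ᵀ = MᵀP: [[162, 20]; [20, 5]]·[m, c]ᵀ = [-549, -76]ᵀ.
Determinant 162·5 − 20² = 410.
m = ((-549)·5 − 20·(-76))/410 = -245/82; c = (162·(-76) − 20·(-549))/410 = -666/205.
At h = 5: P̂ = (-245/82)·(5) + (-666/205)·(1) = -7457/410.

P̂ = -18.188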